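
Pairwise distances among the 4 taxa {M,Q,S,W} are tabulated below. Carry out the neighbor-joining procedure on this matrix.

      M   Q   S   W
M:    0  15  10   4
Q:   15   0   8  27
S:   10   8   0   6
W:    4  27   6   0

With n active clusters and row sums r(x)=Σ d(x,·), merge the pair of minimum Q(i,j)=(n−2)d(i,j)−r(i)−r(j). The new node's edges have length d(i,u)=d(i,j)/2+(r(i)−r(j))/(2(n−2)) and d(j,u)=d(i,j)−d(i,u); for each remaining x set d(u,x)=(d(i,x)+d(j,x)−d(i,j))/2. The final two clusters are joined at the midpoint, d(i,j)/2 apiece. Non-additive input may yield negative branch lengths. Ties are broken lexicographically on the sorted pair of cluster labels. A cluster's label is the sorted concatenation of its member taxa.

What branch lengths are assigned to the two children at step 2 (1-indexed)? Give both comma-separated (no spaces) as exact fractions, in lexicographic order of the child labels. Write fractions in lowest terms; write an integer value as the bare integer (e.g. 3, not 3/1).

1. join M+W (d=4, Q=-58) ⇒ MW; edges |M|=0, |W|=4
  updated: d(MW,Q)=19, d(MW,S)=6
2. join MW+Q (d=19, Q=-33) ⇒ MQW; edges |MW|=17/2, |Q|=21/2
  updated: d(MQW,S)=-5/2
3. join MQW+S (d=-5/2) ⇒ MQSW; edges |MQW|=-5/4, |S|=-5/4
final tree: (((M:0,W:4):17/2,Q:21/2):-5/4,S:-5/4)
total length: 41/2

17/2,21/2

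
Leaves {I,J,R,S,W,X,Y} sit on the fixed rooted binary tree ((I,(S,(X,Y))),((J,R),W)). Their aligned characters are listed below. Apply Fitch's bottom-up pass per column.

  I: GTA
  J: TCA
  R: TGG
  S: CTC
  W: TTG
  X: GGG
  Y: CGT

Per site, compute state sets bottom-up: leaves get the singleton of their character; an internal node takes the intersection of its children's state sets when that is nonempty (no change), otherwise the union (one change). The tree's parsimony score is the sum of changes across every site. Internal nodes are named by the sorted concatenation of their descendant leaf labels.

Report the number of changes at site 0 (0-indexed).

3

site 0, node XY: X={G} ∪ Y={C} → {C,G} (+1)
site 0, node SXY: S={C} ∩ XY={C,G} → {C} (+0)
site 0, node ISXY: I={G} ∪ SXY={C} → {C,G} (+1)
site 0, node JR: J={T} ∩ R={T} → {T} (+0)
site 0, node JRW: JR={T} ∩ W={T} → {T} (+0)
site 0, node IJRSWXY: ISXY={C,G} ∪ JRW={T} → {C,G,T} (+1)
site 1, node XY: X={G} ∩ Y={G} → {G} (+0)
site 1, node SXY: S={T} ∪ XY={G} → {G,T} (+1)
site 1, node ISXY: I={T} ∩ SXY={G,T} → {T} (+0)
site 1, node JR: J={C} ∪ R={G} → {C,G} (+1)
site 1, node JRW: JR={C,G} ∪ W={T} → {C,G,T} (+1)
site 1, node IJRSWXY: ISXY={T} ∩ JRW={C,G,T} → {T} (+0)
site 2, node XY: X={G} ∪ Y={T} → {G,T} (+1)
site 2, node SXY: S={C} ∪ XY={G,T} → {C,G,T} (+1)
site 2, node ISXY: I={A} ∪ SXY={C,G,T} → {A,C,G,T} (+1)
site 2, node JR: J={A} ∪ R={G} → {A,G} (+1)
site 2, node JRW: JR={A,G} ∩ W={G} → {G} (+0)
site 2, node IJRSWXY: ISXY={A,C,G,T} ∩ JRW={G} → {G} (+0)
per-site changes: [3, 3, 4]; total = 10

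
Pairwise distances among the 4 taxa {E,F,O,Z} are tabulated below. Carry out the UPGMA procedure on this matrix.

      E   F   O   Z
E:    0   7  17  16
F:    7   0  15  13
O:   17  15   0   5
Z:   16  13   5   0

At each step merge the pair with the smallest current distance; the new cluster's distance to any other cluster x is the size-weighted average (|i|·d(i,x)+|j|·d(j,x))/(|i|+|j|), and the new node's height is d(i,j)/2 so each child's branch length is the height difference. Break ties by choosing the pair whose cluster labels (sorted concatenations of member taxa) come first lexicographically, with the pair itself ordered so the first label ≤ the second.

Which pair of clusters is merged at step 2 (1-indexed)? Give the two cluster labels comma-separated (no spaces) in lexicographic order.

E,F

step 1: merge (O,Z) at d=5; branch lengths O→5/2, Z→5/2; new cluster OZ
  updated: d(E,OZ)=33/2, d(F,OZ)=14
step 2: merge (E,F) at d=7; branch lengths E→7/2, F→7/2; new cluster EF
  updated: d(EF,OZ)=61/4
step 3: merge (EF,OZ) at d=61/4; branch lengths EF→33/8, OZ→41/8; new cluster EFOZ
final tree: ((E:7/2,F:7/2):33/8,(O:5/2,Z:5/2):41/8)
total length: 85/4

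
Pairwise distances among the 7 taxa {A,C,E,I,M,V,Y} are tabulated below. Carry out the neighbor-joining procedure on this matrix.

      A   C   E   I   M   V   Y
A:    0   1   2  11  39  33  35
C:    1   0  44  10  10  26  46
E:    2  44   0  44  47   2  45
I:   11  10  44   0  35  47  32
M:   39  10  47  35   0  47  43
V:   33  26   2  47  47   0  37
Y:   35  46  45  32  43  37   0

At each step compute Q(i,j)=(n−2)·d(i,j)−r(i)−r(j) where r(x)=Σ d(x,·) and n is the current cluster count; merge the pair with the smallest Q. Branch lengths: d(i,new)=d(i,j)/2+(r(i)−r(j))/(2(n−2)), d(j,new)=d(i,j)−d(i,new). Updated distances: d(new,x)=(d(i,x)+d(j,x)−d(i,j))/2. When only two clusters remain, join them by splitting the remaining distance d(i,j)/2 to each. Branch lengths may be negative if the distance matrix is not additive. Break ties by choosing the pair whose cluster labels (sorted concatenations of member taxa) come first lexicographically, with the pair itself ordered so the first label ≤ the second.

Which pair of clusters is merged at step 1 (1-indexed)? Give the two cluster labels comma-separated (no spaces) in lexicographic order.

E,V

1. join E+V (d=2, Q=-366) ⇒ EV; edges |E|=1/5, |V|=9/5
  updated: d(A,EV)=33/2, d(C,EV)=34, d(EV,I)=89/2, d(EV,M)=46, d(EV,Y)=40
2. join C+M (d=10, Q=-234) ⇒ CM; edges |C|=-4, |M|=14
  updated: d(A,CM)=15, d(CM,EV)=35, d(CM,I)=35/2, d(CM,Y)=79/2
3. join A+EV (d=33/2, Q=-164) ⇒ AEV; edges |A|=-3/2, |EV|=18
  updated: d(AEV,CM)=67/4, d(AEV,I)=39/2, d(AEV,Y)=117/4
4. join AEV+Y (d=117/4, Q=-431/4) ⇒ AEVY; edges |AEV|=93/16, |Y|=375/16
  updated: d(AEVY,CM)=27/2, d(AEVY,I)=89/8
5. join AEVY+CM (d=27/2, Q=-337/8) ⇒ ACEMVY; edges |AEVY|=57/16, |CM|=159/16
  updated: d(ACEMVY,I)=121/16
6. join ACEMVY+I (d=121/16) ⇒ ACEIMVY; edges |ACEMVY|=121/32, |I|=121/32
final tree: ((((A:-3/2,(E:1/5,V:9/5):18):93/16,Y:375/16):57/16,(C:-4,M:14):159/16):121/32,I:121/32)
total length: 1261/16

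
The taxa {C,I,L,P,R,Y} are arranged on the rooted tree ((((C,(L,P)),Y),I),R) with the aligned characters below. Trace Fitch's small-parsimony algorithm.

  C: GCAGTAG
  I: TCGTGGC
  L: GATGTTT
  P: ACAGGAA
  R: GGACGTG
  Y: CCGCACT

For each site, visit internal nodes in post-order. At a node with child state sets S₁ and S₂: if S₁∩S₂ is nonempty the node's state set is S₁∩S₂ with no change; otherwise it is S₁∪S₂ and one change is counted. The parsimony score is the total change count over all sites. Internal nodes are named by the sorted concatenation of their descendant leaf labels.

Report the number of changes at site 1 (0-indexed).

site 0, node LP: L={G} ∪ P={A} → {A,G} (+1)
site 0, node CLP: C={G} ∩ LP={A,G} → {G} (+0)
site 0, node CLPY: CLP={G} ∪ Y={C} → {C,G} (+1)
site 0, node CILPY: CLPY={C,G} ∪ I={T} → {C,G,T} (+1)
site 0, node CILPRY: CILPY={C,G,T} ∩ R={G} → {G} (+0)
site 1, node LP: L={A} ∪ P={C} → {A,C} (+1)
site 1, node CLP: C={C} ∩ LP={A,C} → {C} (+0)
site 1, node CLPY: CLP={C} ∩ Y={C} → {C} (+0)
site 1, node CILPY: CLPY={C} ∩ I={C} → {C} (+0)
site 1, node CILPRY: CILPY={C} ∪ R={G} → {C,G} (+1)
site 2, node LP: L={T} ∪ P={A} → {A,T} (+1)
site 2, node CLP: C={A} ∩ LP={A,T} → {A} (+0)
site 2, node CLPY: CLP={A} ∪ Y={G} → {A,G} (+1)
site 2, node CILPY: CLPY={A,G} ∩ I={G} → {G} (+0)
site 2, node CILPRY: CILPY={G} ∪ R={A} → {A,G} (+1)
site 3, node LP: L={G} ∩ P={G} → {G} (+0)
site 3, node CLP: C={G} ∩ LP={G} → {G} (+0)
site 3, node CLPY: CLP={G} ∪ Y={C} → {C,G} (+1)
site 3, node CILPY: CLPY={C,G} ∪ I={T} → {C,G,T} (+1)
site 3, node CILPRY: CILPY={C,G,T} ∩ R={C} → {C} (+0)
site 4, node LP: L={T} ∪ P={G} → {G,T} (+1)
site 4, node CLP: C={T} ∩ LP={G,T} → {T} (+0)
site 4, node CLPY: CLP={T} ∪ Y={A} → {A,T} (+1)
site 4, node CILPY: CLPY={A,T} ∪ I={G} → {A,G,T} (+1)
site 4, node CILPRY: CILPY={A,G,T} ∩ R={G} → {G} (+0)
site 5, node LP: L={T} ∪ P={A} → {A,T} (+1)
site 5, node CLP: C={A} ∩ LP={A,T} → {A} (+0)
site 5, node CLPY: CLP={A} ∪ Y={C} → {A,C} (+1)
site 5, node CILPY: CLPY={A,C} ∪ I={G} → {A,C,G} (+1)
site 5, node CILPRY: CILPY={A,C,G} ∪ R={T} → {A,C,G,T} (+1)
site 6, node LP: L={T} ∪ P={A} → {A,T} (+1)
site 6, node CLP: C={G} ∪ LP={A,T} → {A,G,T} (+1)
site 6, node CLPY: CLP={A,G,T} ∩ Y={T} → {T} (+0)
site 6, node CILPY: CLPY={T} ∪ I={C} → {C,T} (+1)
site 6, node CILPRY: CILPY={C,T} ∪ R={G} → {C,G,T} (+1)
per-site changes: [3, 2, 3, 2, 3, 4, 4]; total = 21

2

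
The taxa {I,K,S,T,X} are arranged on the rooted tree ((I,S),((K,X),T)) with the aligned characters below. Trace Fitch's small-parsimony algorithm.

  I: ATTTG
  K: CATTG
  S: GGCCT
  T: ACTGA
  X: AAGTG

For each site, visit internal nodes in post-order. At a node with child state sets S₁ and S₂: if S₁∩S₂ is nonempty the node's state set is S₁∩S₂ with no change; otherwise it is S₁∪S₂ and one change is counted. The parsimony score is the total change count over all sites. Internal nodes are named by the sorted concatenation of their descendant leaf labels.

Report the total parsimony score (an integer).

11

[col 0] IS: children I:{A}, S:{G} ∪→ {A,G}; cost 1
[col 0] KX: children K:{C}, X:{A} ∪→ {A,C}; cost 1
[col 0] KTX: children KX:{A,C}, T:{A} ∩→ {A}; cost 0
[col 0] IKSTX: children IS:{A,G}, KTX:{A} ∩→ {A}; cost 0
[col 1] IS: children I:{T}, S:{G} ∪→ {G,T}; cost 1
[col 1] KX: children K:{A}, X:{A} ∩→ {A}; cost 0
[col 1] KTX: children KX:{A}, T:{C} ∪→ {A,C}; cost 1
[col 1] IKSTX: children IS:{G,T}, KTX:{A,C} ∪→ {A,C,G,T}; cost 1
[col 2] IS: children I:{T}, S:{C} ∪→ {C,T}; cost 1
[col 2] KX: children K:{T}, X:{G} ∪→ {G,T}; cost 1
[col 2] KTX: children KX:{G,T}, T:{T} ∩→ {T}; cost 0
[col 2] IKSTX: children IS:{C,T}, KTX:{T} ∩→ {T}; cost 0
[col 3] IS: children I:{T}, S:{C} ∪→ {C,T}; cost 1
[col 3] KX: children K:{T}, X:{T} ∩→ {T}; cost 0
[col 3] KTX: children KX:{T}, T:{G} ∪→ {G,T}; cost 1
[col 3] IKSTX: children IS:{C,T}, KTX:{G,T} ∩→ {T}; cost 0
[col 4] IS: children I:{G}, S:{T} ∪→ {G,T}; cost 1
[col 4] KX: children K:{G}, X:{G} ∩→ {G}; cost 0
[col 4] KTX: children KX:{G}, T:{A} ∪→ {A,G}; cost 1
[col 4] IKSTX: children IS:{G,T}, KTX:{A,G} ∩→ {G}; cost 0
per-site changes: [2, 3, 2, 2, 2]; total = 11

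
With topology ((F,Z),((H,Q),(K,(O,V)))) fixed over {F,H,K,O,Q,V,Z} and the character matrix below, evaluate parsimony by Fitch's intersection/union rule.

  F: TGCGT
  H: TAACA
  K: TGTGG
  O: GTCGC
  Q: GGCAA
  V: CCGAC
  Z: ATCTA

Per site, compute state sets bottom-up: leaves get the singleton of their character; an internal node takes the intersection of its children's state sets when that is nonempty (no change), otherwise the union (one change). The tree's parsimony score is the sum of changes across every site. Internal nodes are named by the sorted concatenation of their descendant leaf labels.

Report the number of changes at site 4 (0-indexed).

FZ@0: {T} ∪ {A} = {A,T} (union, +1)
HQ@0: {T} ∪ {G} = {G,T} (union, +1)
OV@0: {G} ∪ {C} = {C,G} (union, +1)
KOV@0: {T} ∪ {C,G} = {C,G,T} (union, +1)
HKOQV@0: {G,T} ∩ {C,G,T} = {G,T} (intersection, +0)
FHKOQVZ@0: {A,T} ∩ {G,T} = {T} (intersection, +0)
FZ@1: {G} ∪ {T} = {G,T} (union, +1)
HQ@1: {A} ∪ {G} = {A,G} (union, +1)
OV@1: {T} ∪ {C} = {C,T} (union, +1)
KOV@1: {G} ∪ {C,T} = {C,G,T} (union, +1)
HKOQV@1: {A,G} ∩ {C,G,T} = {G} (intersection, +0)
FHKOQVZ@1: {G,T} ∩ {G} = {G} (intersection, +0)
FZ@2: {C} ∩ {C} = {C} (intersection, +0)
HQ@2: {A} ∪ {C} = {A,C} (union, +1)
OV@2: {C} ∪ {G} = {C,G} (union, +1)
KOV@2: {T} ∪ {C,G} = {C,G,T} (union, +1)
HKOQV@2: {A,C} ∩ {C,G,T} = {C} (intersection, +0)
FHKOQVZ@2: {C} ∩ {C} = {C} (intersection, +0)
FZ@3: {G} ∪ {T} = {G,T} (union, +1)
HQ@3: {C} ∪ {A} = {A,C} (union, +1)
OV@3: {G} ∪ {A} = {A,G} (union, +1)
KOV@3: {G} ∩ {A,G} = {G} (intersection, +0)
HKOQV@3: {A,C} ∪ {G} = {A,C,G} (union, +1)
FHKOQVZ@3: {G,T} ∩ {A,C,G} = {G} (intersection, +0)
FZ@4: {T} ∪ {A} = {A,T} (union, +1)
HQ@4: {A} ∩ {A} = {A} (intersection, +0)
OV@4: {C} ∩ {C} = {C} (intersection, +0)
KOV@4: {G} ∪ {C} = {C,G} (union, +1)
HKOQV@4: {A} ∪ {C,G} = {A,C,G} (union, +1)
FHKOQVZ@4: {A,T} ∩ {A,C,G} = {A} (intersection, +0)
per-site changes: [4, 4, 3, 4, 3]; total = 18

3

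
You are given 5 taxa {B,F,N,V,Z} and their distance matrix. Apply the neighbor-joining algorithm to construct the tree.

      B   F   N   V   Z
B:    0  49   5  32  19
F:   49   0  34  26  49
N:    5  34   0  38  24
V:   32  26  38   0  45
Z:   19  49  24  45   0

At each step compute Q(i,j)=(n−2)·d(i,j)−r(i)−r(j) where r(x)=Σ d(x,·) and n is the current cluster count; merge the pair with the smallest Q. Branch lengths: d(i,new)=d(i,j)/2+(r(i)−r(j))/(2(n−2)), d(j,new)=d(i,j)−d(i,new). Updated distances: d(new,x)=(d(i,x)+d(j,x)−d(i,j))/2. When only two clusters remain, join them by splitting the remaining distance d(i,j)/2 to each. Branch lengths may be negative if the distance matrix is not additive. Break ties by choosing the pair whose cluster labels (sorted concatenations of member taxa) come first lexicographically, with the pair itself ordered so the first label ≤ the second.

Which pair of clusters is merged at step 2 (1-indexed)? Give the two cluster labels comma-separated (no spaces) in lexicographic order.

iteration 1: select F,V (d=26, Q=-221); attach at lengths (95/6, 61/6); label the merged cluster FV
  updated: d(B,FV)=55/2, d(FV,N)=23, d(FV,Z)=34
iteration 2: select B,N (d=5, Q=-187/2); attach at lengths (19/8, 21/8); label the merged cluster BN
  updated: d(BN,FV)=91/4, d(BN,Z)=19
iteration 3: select BN,FV (d=91/4, Q=-303/4); attach at lengths (31/8, 151/8); label the merged cluster BFNV
  updated: d(BFNV,Z)=121/8
iteration 4: select BFNV,Z (d=121/8); attach at lengths (121/16, 121/16); label the merged cluster BFNVZ
final tree: (((B:19/8,N:21/8):31/8,(F:95/6,V:61/6):151/8):121/16,Z:121/16)
total length: 551/8

B,N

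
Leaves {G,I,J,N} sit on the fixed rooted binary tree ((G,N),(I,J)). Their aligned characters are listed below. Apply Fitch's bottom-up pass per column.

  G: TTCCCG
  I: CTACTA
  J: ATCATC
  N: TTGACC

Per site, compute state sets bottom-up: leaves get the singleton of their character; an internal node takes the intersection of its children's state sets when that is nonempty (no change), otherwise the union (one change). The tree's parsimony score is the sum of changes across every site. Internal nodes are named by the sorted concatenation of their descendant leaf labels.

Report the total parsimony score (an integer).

9

site 0, node GN: G={T} ∩ N={T} → {T} (+0)
site 0, node IJ: I={C} ∪ J={A} → {A,C} (+1)
site 0, node GIJN: GN={T} ∪ IJ={A,C} → {A,C,T} (+1)
site 1, node GN: G={T} ∩ N={T} → {T} (+0)
site 1, node IJ: I={T} ∩ J={T} → {T} (+0)
site 1, node GIJN: GN={T} ∩ IJ={T} → {T} (+0)
site 2, node GN: G={C} ∪ N={G} → {C,G} (+1)
site 2, node IJ: I={A} ∪ J={C} → {A,C} (+1)
site 2, node GIJN: GN={C,G} ∩ IJ={A,C} → {C} (+0)
site 3, node GN: G={C} ∪ N={A} → {A,C} (+1)
site 3, node IJ: I={C} ∪ J={A} → {A,C} (+1)
site 3, node GIJN: GN={A,C} ∩ IJ={A,C} → {A,C} (+0)
site 4, node GN: G={C} ∩ N={C} → {C} (+0)
site 4, node IJ: I={T} ∩ J={T} → {T} (+0)
site 4, node GIJN: GN={C} ∪ IJ={T} → {C,T} (+1)
site 5, node GN: G={G} ∪ N={C} → {C,G} (+1)
site 5, node IJ: I={A} ∪ J={C} → {A,C} (+1)
site 5, node GIJN: GN={C,G} ∩ IJ={A,C} → {C} (+0)
per-site changes: [2, 0, 2, 2, 1, 2]; total = 9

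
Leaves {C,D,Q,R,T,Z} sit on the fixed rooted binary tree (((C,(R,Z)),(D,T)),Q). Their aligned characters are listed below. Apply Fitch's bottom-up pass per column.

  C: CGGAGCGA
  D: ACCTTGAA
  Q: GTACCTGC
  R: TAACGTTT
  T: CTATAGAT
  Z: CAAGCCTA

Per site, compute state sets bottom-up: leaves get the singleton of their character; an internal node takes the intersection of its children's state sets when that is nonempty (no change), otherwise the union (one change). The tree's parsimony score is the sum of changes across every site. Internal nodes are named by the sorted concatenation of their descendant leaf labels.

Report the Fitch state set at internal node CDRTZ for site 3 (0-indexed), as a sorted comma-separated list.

site 0, node RZ: R={T} ∪ Z={C} → {C,T} (+1)
site 0, node CRZ: C={C} ∩ RZ={C,T} → {C} (+0)
site 0, node DT: D={A} ∪ T={C} → {A,C} (+1)
site 0, node CDRTZ: CRZ={C} ∩ DT={A,C} → {C} (+0)
site 0, node CDQRTZ: CDRTZ={C} ∪ Q={G} → {C,G} (+1)
site 1, node RZ: R={A} ∩ Z={A} → {A} (+0)
site 1, node CRZ: C={G} ∪ RZ={A} → {A,G} (+1)
site 1, node DT: D={C} ∪ T={T} → {C,T} (+1)
site 1, node CDRTZ: CRZ={A,G} ∪ DT={C,T} → {A,C,G,T} (+1)
site 1, node CDQRTZ: CDRTZ={A,C,G,T} ∩ Q={T} → {T} (+0)
site 2, node RZ: R={A} ∩ Z={A} → {A} (+0)
site 2, node CRZ: C={G} ∪ RZ={A} → {A,G} (+1)
site 2, node DT: D={C} ∪ T={A} → {A,C} (+1)
site 2, node CDRTZ: CRZ={A,G} ∩ DT={A,C} → {A} (+0)
site 2, node CDQRTZ: CDRTZ={A} ∩ Q={A} → {A} (+0)
site 3, node RZ: R={C} ∪ Z={G} → {C,G} (+1)
site 3, node CRZ: C={A} ∪ RZ={C,G} → {A,C,G} (+1)
site 3, node DT: D={T} ∩ T={T} → {T} (+0)
site 3, node CDRTZ: CRZ={A,C,G} ∪ DT={T} → {A,C,G,T} (+1)
site 3, node CDQRTZ: CDRTZ={A,C,G,T} ∩ Q={C} → {C} (+0)
site 4, node RZ: R={G} ∪ Z={C} → {C,G} (+1)
site 4, node CRZ: C={G} ∩ RZ={C,G} → {G} (+0)
site 4, node DT: D={T} ∪ T={A} → {A,T} (+1)
site 4, node CDRTZ: CRZ={G} ∪ DT={A,T} → {A,G,T} (+1)
site 4, node CDQRTZ: CDRTZ={A,G,T} ∪ Q={C} → {A,C,G,T} (+1)
site 5, node RZ: R={T} ∪ Z={C} → {C,T} (+1)
site 5, node CRZ: C={C} ∩ RZ={C,T} → {C} (+0)
site 5, node DT: D={G} ∩ T={G} → {G} (+0)
site 5, node CDRTZ: CRZ={C} ∪ DT={G} → {C,G} (+1)
site 5, node CDQRTZ: CDRTZ={C,G} ∪ Q={T} → {C,G,T} (+1)
site 6, node RZ: R={T} ∩ Z={T} → {T} (+0)
site 6, node CRZ: C={G} ∪ RZ={T} → {G,T} (+1)
site 6, node DT: D={A} ∩ T={A} → {A} (+0)
site 6, node CDRTZ: CRZ={G,T} ∪ DT={A} → {A,G,T} (+1)
site 6, node CDQRTZ: CDRTZ={A,G,T} ∩ Q={G} → {G} (+0)
site 7, node RZ: R={T} ∪ Z={A} → {A,T} (+1)
site 7, node CRZ: C={A} ∩ RZ={A,T} → {A} (+0)
site 7, node DT: D={A} ∪ T={T} → {A,T} (+1)
site 7, node CDRTZ: CRZ={A} ∩ DT={A,T} → {A} (+0)
site 7, node CDQRTZ: CDRTZ={A} ∪ Q={C} → {A,C} (+1)
per-site changes: [3, 3, 2, 3, 4, 3, 2, 3]; total = 23

A,C,G,T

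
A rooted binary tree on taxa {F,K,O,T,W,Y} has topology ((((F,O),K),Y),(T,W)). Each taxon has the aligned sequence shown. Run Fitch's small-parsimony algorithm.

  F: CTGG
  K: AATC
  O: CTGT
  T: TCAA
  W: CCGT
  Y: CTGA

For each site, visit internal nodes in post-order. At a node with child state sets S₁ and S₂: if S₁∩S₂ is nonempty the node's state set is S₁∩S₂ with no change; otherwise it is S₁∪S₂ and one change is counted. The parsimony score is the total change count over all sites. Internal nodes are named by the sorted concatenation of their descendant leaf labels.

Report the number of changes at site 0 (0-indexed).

2

[col 0] FO: children F:{C}, O:{C} ∩→ {C}; cost 0
[col 0] FKO: children FO:{C}, K:{A} ∪→ {A,C}; cost 1
[col 0] FKOY: children FKO:{A,C}, Y:{C} ∩→ {C}; cost 0
[col 0] TW: children T:{T}, W:{C} ∪→ {C,T}; cost 1
[col 0] FKOTWY: children FKOY:{C}, TW:{C,T} ∩→ {C}; cost 0
[col 1] FO: children F:{T}, O:{T} ∩→ {T}; cost 0
[col 1] FKO: children FO:{T}, K:{A} ∪→ {A,T}; cost 1
[col 1] FKOY: children FKO:{A,T}, Y:{T} ∩→ {T}; cost 0
[col 1] TW: children T:{C}, W:{C} ∩→ {C}; cost 0
[col 1] FKOTWY: children FKOY:{T}, TW:{C} ∪→ {C,T}; cost 1
[col 2] FO: children F:{G}, O:{G} ∩→ {G}; cost 0
[col 2] FKO: children FO:{G}, K:{T} ∪→ {G,T}; cost 1
[col 2] FKOY: children FKO:{G,T}, Y:{G} ∩→ {G}; cost 0
[col 2] TW: children T:{A}, W:{G} ∪→ {A,G}; cost 1
[col 2] FKOTWY: children FKOY:{G}, TW:{A,G} ∩→ {G}; cost 0
[col 3] FO: children F:{G}, O:{T} ∪→ {G,T}; cost 1
[col 3] FKO: children FO:{G,T}, K:{C} ∪→ {C,G,T}; cost 1
[col 3] FKOY: children FKO:{C,G,T}, Y:{A} ∪→ {A,C,G,T}; cost 1
[col 3] TW: children T:{A}, W:{T} ∪→ {A,T}; cost 1
[col 3] FKOTWY: children FKOY:{A,C,G,T}, TW:{A,T} ∩→ {A,T}; cost 0
per-site changes: [2, 2, 2, 4]; total = 10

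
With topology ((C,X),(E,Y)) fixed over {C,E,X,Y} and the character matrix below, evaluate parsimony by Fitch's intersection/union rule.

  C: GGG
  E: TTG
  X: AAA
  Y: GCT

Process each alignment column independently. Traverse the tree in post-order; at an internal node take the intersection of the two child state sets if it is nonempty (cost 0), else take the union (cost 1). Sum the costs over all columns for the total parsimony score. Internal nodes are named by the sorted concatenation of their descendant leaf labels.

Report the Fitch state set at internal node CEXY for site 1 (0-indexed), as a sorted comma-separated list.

A,C,G,T

site 0, node CX: C={G} ∪ X={A} → {A,G} (+1)
site 0, node EY: E={T} ∪ Y={G} → {G,T} (+1)
site 0, node CEXY: CX={A,G} ∩ EY={G,T} → {G} (+0)
site 1, node CX: C={G} ∪ X={A} → {A,G} (+1)
site 1, node EY: E={T} ∪ Y={C} → {C,T} (+1)
site 1, node CEXY: CX={A,G} ∪ EY={C,T} → {A,C,G,T} (+1)
site 2, node CX: C={G} ∪ X={A} → {A,G} (+1)
site 2, node EY: E={G} ∪ Y={T} → {G,T} (+1)
site 2, node CEXY: CX={A,G} ∩ EY={G,T} → {G} (+0)
per-site changes: [2, 3, 2]; total = 7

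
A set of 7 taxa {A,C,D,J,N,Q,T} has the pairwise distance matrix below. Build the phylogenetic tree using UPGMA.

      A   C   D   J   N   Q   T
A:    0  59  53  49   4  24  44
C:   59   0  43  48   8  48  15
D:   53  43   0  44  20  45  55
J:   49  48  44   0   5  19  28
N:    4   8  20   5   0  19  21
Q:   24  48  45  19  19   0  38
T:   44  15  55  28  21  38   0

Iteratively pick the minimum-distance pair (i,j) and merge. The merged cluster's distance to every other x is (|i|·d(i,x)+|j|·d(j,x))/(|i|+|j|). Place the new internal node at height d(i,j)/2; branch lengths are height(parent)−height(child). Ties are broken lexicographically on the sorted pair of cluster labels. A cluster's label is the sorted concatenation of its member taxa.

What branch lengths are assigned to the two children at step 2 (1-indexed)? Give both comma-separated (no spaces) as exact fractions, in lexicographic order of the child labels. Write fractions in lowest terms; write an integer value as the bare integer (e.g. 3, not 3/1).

15/2,15/2

step 1: merge (A,N) at d=4; branch lengths A→2, N→2; new cluster AN
  updated: d(AN,C)=67/2, d(AN,D)=73/2, d(AN,J)=27, d(AN,Q)=43/2, d(AN,T)=65/2
step 2: merge (C,T) at d=15; branch lengths C→15/2, T→15/2; new cluster CT
  updated: d(AN,CT)=33, d(CT,D)=49, d(CT,J)=38, d(CT,Q)=43
step 3: merge (J,Q) at d=19; branch lengths J→19/2, Q→19/2; new cluster JQ
  updated: d(AN,JQ)=97/4, d(CT,JQ)=81/2, d(D,JQ)=89/2
step 4: merge (AN,JQ) at d=97/4; branch lengths AN→81/8, JQ→21/8; new cluster AJNQ
  updated: d(AJNQ,CT)=147/4, d(AJNQ,D)=81/2
step 5: merge (AJNQ,CT) at d=147/4; branch lengths AJNQ→25/4, CT→87/8; new cluster ACJNQT
  updated: d(ACJNQT,D)=130/3
step 6: merge (ACJNQT,D) at d=130/3; branch lengths ACJNQT→79/24, D→65/3; new cluster ACDJNQT
final tree: ((((A:2,N:2):81/8,(J:19/2,Q:19/2):21/8):25/4,(C:15/2,T:15/2):87/8):79/24,D:65/3)
total length: 557/6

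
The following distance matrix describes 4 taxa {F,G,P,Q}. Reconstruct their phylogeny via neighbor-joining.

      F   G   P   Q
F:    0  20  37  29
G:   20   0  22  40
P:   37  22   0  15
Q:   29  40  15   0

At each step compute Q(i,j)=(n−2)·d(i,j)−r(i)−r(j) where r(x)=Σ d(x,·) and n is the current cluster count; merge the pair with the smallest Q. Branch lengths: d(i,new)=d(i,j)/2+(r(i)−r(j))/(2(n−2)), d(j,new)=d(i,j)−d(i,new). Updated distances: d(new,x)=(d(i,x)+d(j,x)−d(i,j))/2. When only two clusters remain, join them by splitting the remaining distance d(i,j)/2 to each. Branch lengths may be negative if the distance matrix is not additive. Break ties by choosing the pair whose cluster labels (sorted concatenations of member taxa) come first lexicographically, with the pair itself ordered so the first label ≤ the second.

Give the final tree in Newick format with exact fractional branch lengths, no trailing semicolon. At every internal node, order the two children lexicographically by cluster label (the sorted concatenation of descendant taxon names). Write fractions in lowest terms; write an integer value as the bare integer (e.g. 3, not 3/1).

(((F:11,G:9):29/2,P:5):5,Q:5)

1. join F+G (d=20, Q=-128) ⇒ FG; edges |F|=11, |G|=9
  updated: d(FG,P)=39/2, d(FG,Q)=49/2
2. join FG+P (d=39/2, Q=-59) ⇒ FGP; edges |FG|=29/2, |P|=5
  updated: d(FGP,Q)=10
3. join FGP+Q (d=10) ⇒ FGPQ; edges |FGP|=5, |Q|=5
final tree: (((F:11,G:9):29/2,P:5):5,Q:5)
total length: 99/2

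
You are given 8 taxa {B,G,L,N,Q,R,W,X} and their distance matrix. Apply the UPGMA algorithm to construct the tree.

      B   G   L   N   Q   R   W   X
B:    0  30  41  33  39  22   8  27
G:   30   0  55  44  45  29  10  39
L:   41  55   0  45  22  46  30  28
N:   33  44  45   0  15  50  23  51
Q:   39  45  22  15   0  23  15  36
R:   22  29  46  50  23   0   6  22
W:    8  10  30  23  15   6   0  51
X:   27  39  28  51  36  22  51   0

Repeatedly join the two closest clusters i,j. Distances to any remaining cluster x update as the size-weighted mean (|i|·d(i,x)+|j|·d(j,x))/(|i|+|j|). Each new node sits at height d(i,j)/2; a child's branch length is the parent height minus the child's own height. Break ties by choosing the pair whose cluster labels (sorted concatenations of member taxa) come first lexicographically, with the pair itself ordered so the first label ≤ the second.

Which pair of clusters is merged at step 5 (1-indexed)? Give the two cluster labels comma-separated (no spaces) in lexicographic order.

step 1: merge (R,W) at d=6; branch lengths R→3, W→3; new cluster RW
  updated: d(B,RW)=15, d(G,RW)=39/2, d(L,RW)=38, d(N,RW)=73/2, d(Q,RW)=19, d(RW,X)=73/2
step 2: merge (B,RW) at d=15; branch lengths B→15/2, RW→9/2; new cluster BRW
  updated: d(BRW,G)=23, d(BRW,L)=39, d(BRW,N)=106/3, d(BRW,Q)=77/3, d(BRW,X)=100/3
step 3: merge (N,Q) at d=15; branch lengths N→15/2, Q→15/2; new cluster NQ
  updated: d(BRW,NQ)=61/2, d(G,NQ)=89/2, d(L,NQ)=67/2, d(NQ,X)=87/2
step 4: merge (BRW,G) at d=23; branch lengths BRW→4, G→23/2; new cluster BGRW
  updated: d(BGRW,L)=43, d(BGRW,NQ)=34, d(BGRW,X)=139/4
step 5: merge (L,X) at d=28; branch lengths L→14, X→14; new cluster LX
  updated: d(BGRW,LX)=311/8, d(LX,NQ)=77/2
step 6: merge (BGRW,NQ) at d=34; branch lengths BGRW→11/2, NQ→19/2; new cluster BGNQRW
  updated: d(BGNQRW,LX)=155/4
step 7: merge (BGNQRW,LX) at d=155/4; branch lengths BGNQRW→19/8, LX→43/8; new cluster BGLNQRWX
final tree: ((((B:15/2,(R:3,W:3):9/2):4,G:23/2):11/2,(N:15/2,Q:15/2):19/2):19/8,(L:14,X:14):43/8)
total length: 397/4

L,X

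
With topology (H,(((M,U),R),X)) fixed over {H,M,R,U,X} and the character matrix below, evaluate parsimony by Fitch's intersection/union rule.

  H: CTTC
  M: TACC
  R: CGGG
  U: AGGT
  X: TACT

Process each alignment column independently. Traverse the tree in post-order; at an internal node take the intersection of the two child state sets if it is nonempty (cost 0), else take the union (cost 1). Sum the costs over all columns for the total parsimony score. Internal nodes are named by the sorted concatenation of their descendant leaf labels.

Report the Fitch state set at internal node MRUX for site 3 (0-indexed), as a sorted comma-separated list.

T

[col 0] MU: children M:{T}, U:{A} ∪→ {A,T}; cost 1
[col 0] MRU: children MU:{A,T}, R:{C} ∪→ {A,C,T}; cost 1
[col 0] MRUX: children MRU:{A,C,T}, X:{T} ∩→ {T}; cost 0
[col 0] HMRUX: children H:{C}, MRUX:{T} ∪→ {C,T}; cost 1
[col 1] MU: children M:{A}, U:{G} ∪→ {A,G}; cost 1
[col 1] MRU: children MU:{A,G}, R:{G} ∩→ {G}; cost 0
[col 1] MRUX: children MRU:{G}, X:{A} ∪→ {A,G}; cost 1
[col 1] HMRUX: children H:{T}, MRUX:{A,G} ∪→ {A,G,T}; cost 1
[col 2] MU: children M:{C}, U:{G} ∪→ {C,G}; cost 1
[col 2] MRU: children MU:{C,G}, R:{G} ∩→ {G}; cost 0
[col 2] MRUX: children MRU:{G}, X:{C} ∪→ {C,G}; cost 1
[col 2] HMRUX: children H:{T}, MRUX:{C,G} ∪→ {C,G,T}; cost 1
[col 3] MU: children M:{C}, U:{T} ∪→ {C,T}; cost 1
[col 3] MRU: children MU:{C,T}, R:{G} ∪→ {C,G,T}; cost 1
[col 3] MRUX: children MRU:{C,G,T}, X:{T} ∩→ {T}; cost 0
[col 3] HMRUX: children H:{C}, MRUX:{T} ∪→ {C,T}; cost 1
per-site changes: [3, 3, 3, 3]; total = 12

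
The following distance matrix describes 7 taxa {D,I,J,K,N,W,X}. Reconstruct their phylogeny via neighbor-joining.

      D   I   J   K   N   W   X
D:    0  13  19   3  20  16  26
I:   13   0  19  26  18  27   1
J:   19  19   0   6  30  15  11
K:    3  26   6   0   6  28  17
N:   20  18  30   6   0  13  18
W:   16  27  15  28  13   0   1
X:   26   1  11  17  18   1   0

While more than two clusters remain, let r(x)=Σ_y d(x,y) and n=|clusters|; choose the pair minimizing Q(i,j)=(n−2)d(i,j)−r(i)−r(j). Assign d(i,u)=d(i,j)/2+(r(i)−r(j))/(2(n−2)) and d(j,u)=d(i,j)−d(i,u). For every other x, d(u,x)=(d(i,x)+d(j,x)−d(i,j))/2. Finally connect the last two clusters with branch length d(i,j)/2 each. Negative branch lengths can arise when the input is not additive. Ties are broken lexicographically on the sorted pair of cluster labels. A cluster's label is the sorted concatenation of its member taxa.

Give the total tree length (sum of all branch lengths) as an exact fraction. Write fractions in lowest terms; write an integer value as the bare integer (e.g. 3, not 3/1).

iteration 1: select I,X (d=1, Q=-173); attach at lengths (7/2, -5/2); label the merged cluster IX
  updated: d(D,IX)=19, d(IX,J)=29/2, d(IX,K)=21, d(IX,N)=35/2, d(IX,W)=27/2
iteration 2: select D,K (d=3, Q=-129); attach at lengths (25/8, -1/8); label the merged cluster DK
  updated: d(DK,IX)=37/2, d(DK,J)=11, d(DK,N)=23/2, d(DK,W)=41/2
iteration 3: select DK,J (d=11, Q=-99); attach at lengths (4, 7); label the merged cluster DJK
  updated: d(DJK,IX)=11, d(DJK,N)=61/4, d(DJK,W)=49/4
iteration 4: select DJK,IX (d=11, Q=-117/2); attach at lengths (37/8, 51/8); label the merged cluster DIJKX
  updated: d(DIJKX,N)=87/8, d(DIJKX,W)=59/8
iteration 5: select DIJKX,N (d=87/8, Q=-125/4); attach at lengths (21/8, 33/4); label the merged cluster DIJKNX
  updated: d(DIJKNX,W)=19/4
iteration 6: select DIJKNX,W (d=19/4); attach at lengths (19/8, 19/8); label the merged cluster DIJKNWX
final tree: (((((D:25/8,K:-1/8):4,J:7):37/8,(I:7/2,X:-5/2):51/8):21/8,N:33/4):19/8,W:19/8)
total length: 333/8

333/8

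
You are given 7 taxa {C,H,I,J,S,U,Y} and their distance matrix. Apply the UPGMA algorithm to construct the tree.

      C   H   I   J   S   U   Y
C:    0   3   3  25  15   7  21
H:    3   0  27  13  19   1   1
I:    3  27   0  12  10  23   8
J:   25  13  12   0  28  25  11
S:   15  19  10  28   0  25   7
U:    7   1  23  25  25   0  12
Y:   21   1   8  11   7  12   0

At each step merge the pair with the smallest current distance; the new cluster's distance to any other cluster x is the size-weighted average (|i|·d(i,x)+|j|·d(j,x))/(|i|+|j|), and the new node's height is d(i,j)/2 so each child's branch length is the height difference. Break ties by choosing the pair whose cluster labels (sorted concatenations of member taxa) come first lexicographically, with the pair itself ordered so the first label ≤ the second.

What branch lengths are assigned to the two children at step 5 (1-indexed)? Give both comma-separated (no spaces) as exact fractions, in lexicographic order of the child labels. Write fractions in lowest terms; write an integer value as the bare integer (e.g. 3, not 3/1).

step 1: merge (H,U) at d=1; branch lengths H→1/2, U→1/2; new cluster HU
  updated: d(C,HU)=5, d(HU,I)=25, d(HU,J)=19, d(HU,S)=22, d(HU,Y)=13/2
step 2: merge (C,I) at d=3; branch lengths C→3/2, I→3/2; new cluster CI
  updated: d(CI,HU)=15, d(CI,J)=37/2, d(CI,S)=25/2, d(CI,Y)=29/2
step 3: merge (HU,Y) at d=13/2; branch lengths HU→11/4, Y→13/4; new cluster HUY
  updated: d(CI,HUY)=89/6, d(HUY,J)=49/3, d(HUY,S)=17
step 4: merge (CI,S) at d=25/2; branch lengths CI→19/4, S→25/4; new cluster CIS
  updated: d(CIS,HUY)=140/9, d(CIS,J)=65/3
step 5: merge (CIS,HUY) at d=140/9; branch lengths CIS→55/36, HUY→163/36; new cluster CHISUY
  updated: d(CHISUY,J)=19
step 6: merge (CHISUY,J) at d=19; branch lengths CHISUY→31/18, J→19/2; new cluster CHIJSUY
final tree: ((((C:3/2,I:3/2):19/4,S:25/4):55/36,((H:1/2,U:1/2):11/4,Y:13/4):163/36):31/18,J:19/2)
total length: 689/18

55/36,163/36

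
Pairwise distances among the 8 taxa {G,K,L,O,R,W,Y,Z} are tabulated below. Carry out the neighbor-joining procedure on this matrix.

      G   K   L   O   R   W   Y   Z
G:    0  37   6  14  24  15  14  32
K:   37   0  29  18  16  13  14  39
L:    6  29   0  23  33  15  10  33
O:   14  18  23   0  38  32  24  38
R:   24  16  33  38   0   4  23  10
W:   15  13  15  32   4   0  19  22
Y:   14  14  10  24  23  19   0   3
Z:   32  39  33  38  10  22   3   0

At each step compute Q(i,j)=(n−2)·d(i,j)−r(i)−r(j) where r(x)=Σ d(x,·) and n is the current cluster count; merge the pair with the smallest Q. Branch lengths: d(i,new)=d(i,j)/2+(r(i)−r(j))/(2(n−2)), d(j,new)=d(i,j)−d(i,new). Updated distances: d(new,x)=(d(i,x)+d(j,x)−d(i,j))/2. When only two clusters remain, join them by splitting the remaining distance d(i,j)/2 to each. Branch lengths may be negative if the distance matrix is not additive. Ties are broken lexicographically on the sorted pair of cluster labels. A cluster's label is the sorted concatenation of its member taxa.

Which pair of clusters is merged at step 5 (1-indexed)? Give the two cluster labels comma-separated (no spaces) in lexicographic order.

iteration 1: select Y,Z (d=3, Q=-266); attach at lengths (-13/3, 22/3); label the merged cluster YZ
  updated: d(G,YZ)=43/2, d(K,YZ)=25, d(L,YZ)=20, d(O,YZ)=59/2, d(R,YZ)=15, d(W,YZ)=19
iteration 2: select G,L (d=6, Q=-427/2); attach at lengths (43/20, 77/20); label the merged cluster GL
  updated: d(GL,K)=30, d(GL,O)=31/2, d(GL,R)=51/2, d(GL,W)=12, d(GL,YZ)=71/4
iteration 3: select GL,O (d=31/2, Q=-687/4); attach at lengths (119/32, 377/32); label the merged cluster GLO
  updated: d(GLO,K)=65/4, d(GLO,R)=24, d(GLO,W)=57/4, d(GLO,YZ)=127/8
iteration 4: select GLO,YZ (d=127/8, Q=-781/8); attach at lengths (115/16, 139/16); label the merged cluster GLOYZ
  updated: d(GLOYZ,K)=203/16, d(GLOYZ,R)=185/16, d(GLOYZ,W)=139/16
iteration 5: select GLOYZ,K (d=203/16, Q=-197/4); attach at lengths (133/32, 273/32); label the merged cluster GKLOYZ
  updated: d(GKLOYZ,R)=119/16, d(GKLOYZ,W)=9/2
iteration 6: select GKLOYZ,R (d=119/16, Q=-255/16); attach at lengths (127/32, 111/32); label the merged cluster GKLORYZ
  updated: d(GKLORYZ,W)=17/32
iteration 7: select GKLORYZ,W (d=17/32); attach at lengths (17/64, 17/64); label the merged cluster GKLORWYZ
final tree: ((((((G:43/20,L:77/20):119/32,O:377/32):115/16,(Y:-13/3,Z:22/3):139/16):133/32,K:273/32):127/32,R:111/32):17/64,W:17/64)
total length: 1953/32

GLOYZ,K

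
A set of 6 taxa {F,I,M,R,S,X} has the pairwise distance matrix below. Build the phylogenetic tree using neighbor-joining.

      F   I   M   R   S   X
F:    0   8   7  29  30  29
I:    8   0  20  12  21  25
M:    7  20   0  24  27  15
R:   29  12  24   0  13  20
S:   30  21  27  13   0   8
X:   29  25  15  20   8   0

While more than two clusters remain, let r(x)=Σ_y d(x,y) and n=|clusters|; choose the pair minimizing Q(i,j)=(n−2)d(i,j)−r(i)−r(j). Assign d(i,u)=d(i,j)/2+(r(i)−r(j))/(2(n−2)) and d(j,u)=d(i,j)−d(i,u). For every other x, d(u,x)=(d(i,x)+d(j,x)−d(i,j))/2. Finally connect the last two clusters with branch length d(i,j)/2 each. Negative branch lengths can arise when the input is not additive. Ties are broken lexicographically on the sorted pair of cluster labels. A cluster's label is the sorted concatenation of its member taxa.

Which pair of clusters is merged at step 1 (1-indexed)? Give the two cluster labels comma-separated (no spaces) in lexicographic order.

1. join F+M (d=7, Q=-168) ⇒ FM; edges |F|=19/4, |M|=9/4
  updated: d(FM,I)=21/2, d(FM,R)=23, d(FM,S)=25, d(FM,X)=37/2
2. join S+X (d=8, Q=-229/2) ⇒ SX; edges |S|=13/4, |X|=19/4
  updated: d(FM,SX)=71/4, d(I,SX)=19, d(R,SX)=25/2
3. join FM+I (d=21/2, Q=-287/4) ⇒ FIM; edges |FM|=123/16, |I|=45/16
  updated: d(FIM,R)=49/4, d(FIM,SX)=105/8
4. join FIM+R (d=49/4, Q=-303/8) ⇒ FIMR; edges |FIM|=103/16, |R|=93/16
  updated: d(FIMR,SX)=107/16
5. join FIMR+SX (d=107/16) ⇒ FIMRSX; edges |FIMR|=107/32, |SX|=107/32
final tree: ((((F:19/4,M:9/4):123/16,I:45/16):103/16,R:93/16):107/32,(S:13/4,X:19/4):107/32)
total length: 711/16

F,M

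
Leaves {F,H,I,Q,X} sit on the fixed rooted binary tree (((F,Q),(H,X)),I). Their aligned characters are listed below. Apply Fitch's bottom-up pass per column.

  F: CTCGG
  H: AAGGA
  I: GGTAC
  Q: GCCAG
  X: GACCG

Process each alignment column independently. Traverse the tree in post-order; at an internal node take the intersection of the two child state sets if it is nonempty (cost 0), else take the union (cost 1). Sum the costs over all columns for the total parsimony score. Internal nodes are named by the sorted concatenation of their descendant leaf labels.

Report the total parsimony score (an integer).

site 0, node FQ: F={C} ∪ Q={G} → {C,G} (+1)
site 0, node HX: H={A} ∪ X={G} → {A,G} (+1)
site 0, node FHQX: FQ={C,G} ∩ HX={A,G} → {G} (+0)
site 0, node FHIQX: FHQX={G} ∩ I={G} → {G} (+0)
site 1, node FQ: F={T} ∪ Q={C} → {C,T} (+1)
site 1, node HX: H={A} ∩ X={A} → {A} (+0)
site 1, node FHQX: FQ={C,T} ∪ HX={A} → {A,C,T} (+1)
site 1, node FHIQX: FHQX={A,C,T} ∪ I={G} → {A,C,G,T} (+1)
site 2, node FQ: F={C} ∩ Q={C} → {C} (+0)
site 2, node HX: H={G} ∪ X={C} → {C,G} (+1)
site 2, node FHQX: FQ={C} ∩ HX={C,G} → {C} (+0)
site 2, node FHIQX: FHQX={C} ∪ I={T} → {C,T} (+1)
site 3, node FQ: F={G} ∪ Q={A} → {A,G} (+1)
site 3, node HX: H={G} ∪ X={C} → {C,G} (+1)
site 3, node FHQX: FQ={A,G} ∩ HX={C,G} → {G} (+0)
site 3, node FHIQX: FHQX={G} ∪ I={A} → {A,G} (+1)
site 4, node FQ: F={G} ∩ Q={G} → {G} (+0)
site 4, node HX: H={A} ∪ X={G} → {A,G} (+1)
site 4, node FHQX: FQ={G} ∩ HX={A,G} → {G} (+0)
site 4, node FHIQX: FHQX={G} ∪ I={C} → {C,G} (+1)
per-site changes: [2, 3, 2, 3, 2]; total = 12

12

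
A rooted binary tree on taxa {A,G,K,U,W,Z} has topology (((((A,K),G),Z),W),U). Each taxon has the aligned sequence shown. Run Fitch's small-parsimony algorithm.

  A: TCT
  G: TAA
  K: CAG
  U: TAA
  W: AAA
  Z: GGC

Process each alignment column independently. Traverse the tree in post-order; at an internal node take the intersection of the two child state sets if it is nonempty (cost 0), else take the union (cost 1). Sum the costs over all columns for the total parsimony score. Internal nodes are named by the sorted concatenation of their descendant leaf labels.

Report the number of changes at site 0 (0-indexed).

3

[col 0] AK: children A:{T}, K:{C} ∪→ {C,T}; cost 1
[col 0] AGK: children AK:{C,T}, G:{T} ∩→ {T}; cost 0
[col 0] AGKZ: children AGK:{T}, Z:{G} ∪→ {G,T}; cost 1
[col 0] AGKWZ: children AGKZ:{G,T}, W:{A} ∪→ {A,G,T}; cost 1
[col 0] AGKUWZ: children AGKWZ:{A,G,T}, U:{T} ∩→ {T}; cost 0
[col 1] AK: children A:{C}, K:{A} ∪→ {A,C}; cost 1
[col 1] AGK: children AK:{A,C}, G:{A} ∩→ {A}; cost 0
[col 1] AGKZ: children AGK:{A}, Z:{G} ∪→ {A,G}; cost 1
[col 1] AGKWZ: children AGKZ:{A,G}, W:{A} ∩→ {A}; cost 0
[col 1] AGKUWZ: children AGKWZ:{A}, U:{A} ∩→ {A}; cost 0
[col 2] AK: children A:{T}, K:{G} ∪→ {G,T}; cost 1
[col 2] AGK: children AK:{G,T}, G:{A} ∪→ {A,G,T}; cost 1
[col 2] AGKZ: children AGK:{A,G,T}, Z:{C} ∪→ {A,C,G,T}; cost 1
[col 2] AGKWZ: children AGKZ:{A,C,G,T}, W:{A} ∩→ {A}; cost 0
[col 2] AGKUWZ: children AGKWZ:{A}, U:{A} ∩→ {A}; cost 0
per-site changes: [3, 2, 3]; total = 8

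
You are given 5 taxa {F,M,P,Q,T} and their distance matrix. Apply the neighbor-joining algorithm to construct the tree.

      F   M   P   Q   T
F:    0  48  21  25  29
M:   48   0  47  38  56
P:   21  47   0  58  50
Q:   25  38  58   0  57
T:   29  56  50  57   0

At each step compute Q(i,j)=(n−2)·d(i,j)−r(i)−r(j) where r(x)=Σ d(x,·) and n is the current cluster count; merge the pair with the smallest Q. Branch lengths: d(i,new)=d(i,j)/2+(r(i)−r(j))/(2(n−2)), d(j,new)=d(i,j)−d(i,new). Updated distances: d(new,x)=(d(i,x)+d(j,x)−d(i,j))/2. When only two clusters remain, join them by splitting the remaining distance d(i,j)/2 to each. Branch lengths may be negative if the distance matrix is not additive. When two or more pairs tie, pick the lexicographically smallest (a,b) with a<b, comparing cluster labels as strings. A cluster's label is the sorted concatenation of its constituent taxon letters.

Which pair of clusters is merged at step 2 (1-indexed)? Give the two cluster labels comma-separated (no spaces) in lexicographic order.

1. join M+Q (d=38, Q=-253) ⇒ MQ; edges |M|=125/6, |Q|=103/6
  updated: d(F,MQ)=35/2, d(MQ,P)=67/2, d(MQ,T)=75/2
2. join F+P (d=21, Q=-130) ⇒ FP; edges |F|=5/4, |P|=79/4
  updated: d(FP,MQ)=15, d(FP,T)=29
3. join FP+MQ (d=15, Q=-163/2) ⇒ FMPQ; edges |FP|=13/4, |MQ|=47/4
  updated: d(FMPQ,T)=103/4
4. join FMPQ+T (d=103/4) ⇒ FMPQT; edges |FMPQ|=103/8, |T|=103/8
final tree: (((F:5/4,P:79/4):13/4,(M:125/6,Q:103/6):47/4):103/8,T:103/8)
total length: 399/4

F,P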